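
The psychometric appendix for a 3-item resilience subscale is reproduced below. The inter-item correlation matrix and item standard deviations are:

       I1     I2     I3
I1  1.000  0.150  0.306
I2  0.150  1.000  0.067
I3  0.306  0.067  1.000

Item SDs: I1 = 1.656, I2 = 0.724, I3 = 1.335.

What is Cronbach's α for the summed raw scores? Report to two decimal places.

Σσ²ᵢ = 1.656² + 0.724² + 1.335² = 5.0487
Covariances σ_ij = r_ij · s_i · s_j:
  σ(I1,I2) = 0.150 × 1.656 × 0.724 = 0.1798
  σ(I1,I3) = 0.306 × 1.656 × 1.335 = 0.6765
  σ(I2,I3) = 0.067 × 0.724 × 1.335 = 0.0648
σ²_T = Σσ²ᵢ + 2·Σσ_ij = 5.0487 + 2 × 0.9211 = 6.8909
α = (3/2)·(1 − 5.0487/6.8909) = 0.40

α = 0.40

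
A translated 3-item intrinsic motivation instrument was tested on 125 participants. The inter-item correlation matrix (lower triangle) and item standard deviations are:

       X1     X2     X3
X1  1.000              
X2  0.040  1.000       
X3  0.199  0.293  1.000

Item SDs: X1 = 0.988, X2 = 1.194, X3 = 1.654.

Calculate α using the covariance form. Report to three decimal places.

α = 0.405

Σσ²ᵢ = 0.988² + 1.194² + 1.654² = 5.1375
Covariances σ_ij = r_ij · s_i · s_j:
  σ(X1,X2) = 0.040 × 0.988 × 1.194 = 0.0472
  σ(X1,X3) = 0.199 × 0.988 × 1.654 = 0.3252
  σ(X2,X3) = 0.293 × 1.194 × 1.654 = 0.5786
σ²_T = Σσ²ᵢ + 2·Σσ_ij = 5.1375 + 2 × 0.9510 = 7.0395
α = (3/2)·(1 − 5.1375/7.0395) = 0.405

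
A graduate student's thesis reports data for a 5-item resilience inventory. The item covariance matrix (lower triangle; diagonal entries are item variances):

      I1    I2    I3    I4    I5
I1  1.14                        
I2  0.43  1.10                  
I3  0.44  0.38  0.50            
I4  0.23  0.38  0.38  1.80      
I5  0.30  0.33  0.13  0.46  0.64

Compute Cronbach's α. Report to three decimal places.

α = 0.715

Σσᵢ² = 1.14 + 1.10 + 0.50 + 1.80 + 0.64 = 5.18
Sum of off-diagonal covariances = 3.46
σ²_total = 5.18 + 2 × 3.46 = 12.10
α = (k/(k−1))·(1 − Σσᵢ²/σ²_total) = (5/4)·(1 − 5.18/12.10) = 0.715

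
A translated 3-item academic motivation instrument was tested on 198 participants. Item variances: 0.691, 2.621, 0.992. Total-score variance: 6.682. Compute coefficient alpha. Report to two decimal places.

α = 0.53

ΣVar(i) = 0.691 + 2.621 + 0.992 = 4.304
α = (k/(k−1))·(1 − ΣVar(i)/σ²_total) = (3/2)·(1 − 4.304/6.682) = 0.53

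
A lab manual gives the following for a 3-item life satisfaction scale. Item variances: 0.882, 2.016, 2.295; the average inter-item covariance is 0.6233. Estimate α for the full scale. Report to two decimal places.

sum of item variances = 0.882 + 2.016 + 2.295 = 5.193
Sum of the 3 distinct covariances = 3 × 0.6233 = 1.8699
Var(T) = sum of item variances + 2·Σcov = 5.193 + 2 × 1.8699 = 8.9328
α = (3/2)·(1 − 5.193/8.9328) = 0.63

α = 0.63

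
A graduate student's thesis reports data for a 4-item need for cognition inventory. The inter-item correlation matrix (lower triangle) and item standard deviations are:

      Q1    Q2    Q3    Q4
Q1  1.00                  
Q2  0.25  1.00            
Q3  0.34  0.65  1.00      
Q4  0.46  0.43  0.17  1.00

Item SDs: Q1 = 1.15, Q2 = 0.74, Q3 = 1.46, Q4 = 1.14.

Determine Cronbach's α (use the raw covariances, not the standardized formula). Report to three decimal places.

Σσ²ᵢ = 1.15² + 0.74² + 1.46² + 1.14² = 5.3013
Covariances σ_ij = r_ij · s_i · s_j:
  σ(Q1,Q2) = 0.25 × 1.15 × 0.74 = 0.2127
  σ(Q1,Q3) = 0.34 × 1.15 × 1.46 = 0.5709
  σ(Q1,Q4) = 0.46 × 1.15 × 1.14 = 0.6031
  σ(Q2,Q3) = 0.65 × 0.74 × 1.46 = 0.7023
  σ(Q2,Q4) = 0.43 × 0.74 × 1.14 = 0.3627
  σ(Q3,Q4) = 0.17 × 1.46 × 1.14 = 0.2829
σ²_T = Σσ²ᵢ + 2·Σσ_ij = 5.3013 + 2 × 2.7346 = 10.7705
α = (4/3)·(1 − 5.3013/10.7705) = 0.677

Cronbach's α = 0.677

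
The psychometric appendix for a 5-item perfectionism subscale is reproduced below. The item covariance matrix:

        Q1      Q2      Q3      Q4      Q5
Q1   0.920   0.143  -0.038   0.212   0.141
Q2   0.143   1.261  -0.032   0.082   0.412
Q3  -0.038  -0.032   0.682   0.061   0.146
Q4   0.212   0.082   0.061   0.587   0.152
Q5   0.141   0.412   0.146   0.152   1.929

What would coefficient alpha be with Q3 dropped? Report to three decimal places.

α = 0.436

Remaining items: Q1, Q2, Q4, Q5 (k = 4).
Σσ²ᵢ = 0.920 + 1.261 + 0.587 + 1.929 = 4.697
Var(T) = 4.697 + 2 × 1.142 = 6.981
α (item deleted) = (4/3)·(1 − 4.697/6.981) = 0.436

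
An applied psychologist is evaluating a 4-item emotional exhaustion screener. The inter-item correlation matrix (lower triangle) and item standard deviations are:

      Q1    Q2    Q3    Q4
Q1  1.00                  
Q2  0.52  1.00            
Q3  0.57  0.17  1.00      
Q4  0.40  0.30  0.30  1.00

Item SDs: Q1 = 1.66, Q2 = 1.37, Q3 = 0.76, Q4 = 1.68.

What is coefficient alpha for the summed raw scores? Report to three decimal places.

Σσ²ᵢ = 1.66² + 1.37² + 0.76² + 1.68² = 8.0325
Covariances σ_ij = r_ij · s_i · s_j:
  σ(Q1,Q2) = 0.52 × 1.66 × 1.37 = 1.1826
  σ(Q1,Q3) = 0.57 × 1.66 × 0.76 = 0.7191
  σ(Q1,Q4) = 0.40 × 1.66 × 1.68 = 1.1155
  σ(Q2,Q3) = 0.17 × 1.37 × 0.76 = 0.1770
  σ(Q2,Q4) = 0.30 × 1.37 × 1.68 = 0.6905
  σ(Q3,Q4) = 0.30 × 0.76 × 1.68 = 0.3830
σ²_T = Σσ²ᵢ + 2·Σσ_ij = 8.0325 + 2 × 4.2677 = 16.5679
α = (4/3)·(1 − 8.0325/16.5679) = 0.687

α = 0.687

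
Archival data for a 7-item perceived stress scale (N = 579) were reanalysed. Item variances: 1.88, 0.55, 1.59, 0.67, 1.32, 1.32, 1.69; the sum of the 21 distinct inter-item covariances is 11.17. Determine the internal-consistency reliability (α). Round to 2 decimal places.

α = 0.83

ΣVar(i) = 1.88 + 0.55 + 1.59 + 0.67 + 1.32 + 1.32 + 1.69 = 9.02
Sum of distinct covariances = 11.17
total variance = ΣVar(i) + 2·Σcov = 9.02 + 2 × 11.17 = 31.36
α = (7/6)·(1 − 9.02/31.36) = 0.83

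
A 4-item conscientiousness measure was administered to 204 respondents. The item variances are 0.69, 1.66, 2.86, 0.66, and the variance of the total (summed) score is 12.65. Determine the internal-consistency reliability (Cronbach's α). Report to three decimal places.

α = 0.715

sum of item variances = 0.69 + 1.66 + 2.86 + 0.66 = 5.87
α = (k/(k−1))·(1 − sum of item variances/σ²_total) = (4/3)·(1 − 5.87/12.65) = 0.715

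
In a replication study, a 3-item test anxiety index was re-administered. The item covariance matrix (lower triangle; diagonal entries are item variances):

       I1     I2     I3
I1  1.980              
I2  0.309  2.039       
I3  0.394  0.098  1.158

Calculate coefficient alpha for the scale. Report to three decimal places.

ΣVar(i) = 1.980 + 2.039 + 1.158 = 5.177
Sum of off-diagonal covariances = 0.801
σ²_T = 5.177 + 2 × 0.801 = 6.779
α = (k/(k−1))·(1 − ΣVar(i)/σ²_T) = (3/2)·(1 − 5.177/6.779) = 0.354

coefficient alpha = 0.354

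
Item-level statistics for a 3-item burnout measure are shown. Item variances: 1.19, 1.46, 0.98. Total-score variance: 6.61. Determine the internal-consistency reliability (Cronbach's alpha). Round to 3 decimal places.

sum of item variances = 1.19 + 1.46 + 0.98 = 3.63
α = (k/(k−1))·(1 − sum of item variances/σ²_T) = (3/2)·(1 − 3.63/6.61) = 0.676

α = 0.676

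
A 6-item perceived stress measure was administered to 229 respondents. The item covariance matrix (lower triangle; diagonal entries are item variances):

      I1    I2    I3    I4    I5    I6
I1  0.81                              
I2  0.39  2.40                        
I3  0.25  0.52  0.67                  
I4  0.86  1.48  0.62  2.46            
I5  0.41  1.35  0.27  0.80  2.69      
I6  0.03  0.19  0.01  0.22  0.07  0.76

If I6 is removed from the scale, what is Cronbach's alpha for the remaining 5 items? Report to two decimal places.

Remaining items: I1, I2, I3, I4, I5 (k = 5).
sum of item variances = 0.81 + 2.40 + 0.67 + 2.46 + 2.69 = 9.03
σ²_T = 9.03 + 2 × 6.95 = 22.93
α (item deleted) = (5/4)·(1 − 9.03/22.93) = 0.76

Cronbach's alpha = 0.76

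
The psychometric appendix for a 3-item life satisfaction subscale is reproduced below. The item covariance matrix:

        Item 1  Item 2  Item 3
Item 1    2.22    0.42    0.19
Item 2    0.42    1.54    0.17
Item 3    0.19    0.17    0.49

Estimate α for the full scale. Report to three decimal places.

ΣVar(i) = 2.22 + 1.54 + 0.49 = 4.25
Σ_{i<j} σ_ij = 0.78
σ²_total = 4.25 + 2 × 0.78 = 5.81
α = (k/(k−1))·(1 − ΣVar(i)/σ²_total) = (3/2)·(1 − 4.25/5.81) = 0.403

α = 0.403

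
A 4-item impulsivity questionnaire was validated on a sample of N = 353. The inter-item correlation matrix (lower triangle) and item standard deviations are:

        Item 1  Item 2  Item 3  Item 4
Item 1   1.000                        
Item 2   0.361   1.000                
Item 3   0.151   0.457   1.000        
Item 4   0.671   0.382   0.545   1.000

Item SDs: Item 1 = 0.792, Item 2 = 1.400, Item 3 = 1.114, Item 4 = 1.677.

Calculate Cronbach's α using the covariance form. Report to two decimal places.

Cronbach's α = 0.73

Σσ²ᵢ = 0.792² + 1.400² + 1.114² + 1.677² = 6.6406
Covariances σ_ij = r_ij · s_i · s_j:
  σ(Item 1,Item 2) = 0.361 × 0.792 × 1.400 = 0.4003
  σ(Item 1,Item 3) = 0.151 × 0.792 × 1.114 = 0.1332
  σ(Item 1,Item 4) = 0.671 × 0.792 × 1.677 = 0.8912
  σ(Item 2,Item 3) = 0.457 × 1.400 × 1.114 = 0.7127
  σ(Item 2,Item 4) = 0.382 × 1.400 × 1.677 = 0.8969
  σ(Item 3,Item 4) = 0.545 × 1.114 × 1.677 = 1.0182
σ²_T = Σσ²ᵢ + 2·Σσ_ij = 6.6406 + 2 × 4.0525 = 14.7456
α = (4/3)·(1 − 6.6406/14.7456) = 0.73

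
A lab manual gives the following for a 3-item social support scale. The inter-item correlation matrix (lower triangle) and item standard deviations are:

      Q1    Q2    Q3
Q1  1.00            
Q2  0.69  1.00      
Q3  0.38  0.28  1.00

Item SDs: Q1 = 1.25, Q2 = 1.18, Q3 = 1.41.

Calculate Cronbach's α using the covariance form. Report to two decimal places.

Cronbach's α = 0.70

Σσ²ᵢ = 1.25² + 1.18² + 1.41² = 4.9430
Covariances σ_ij = r_ij · s_i · s_j:
  σ(Q1,Q2) = 0.69 × 1.25 × 1.18 = 1.0177
  σ(Q1,Q3) = 0.38 × 1.25 × 1.41 = 0.6697
  σ(Q2,Q3) = 0.28 × 1.18 × 1.41 = 0.4659
σ²_T = Σσ²ᵢ + 2·Σσ_ij = 4.9430 + 2 × 2.1533 = 9.2496
α = (3/2)·(1 − 4.9430/9.2496) = 0.70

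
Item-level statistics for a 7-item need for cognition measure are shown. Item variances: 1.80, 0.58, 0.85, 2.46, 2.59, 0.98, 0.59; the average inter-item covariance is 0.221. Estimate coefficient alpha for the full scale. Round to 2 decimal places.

sum of item variances = 1.80 + 0.58 + 0.85 + 2.46 + 2.59 + 0.98 + 0.59 = 9.85
Sum of the 21 distinct covariances = 21 × 0.221 = 4.641
Var(T) = sum of item variances + 2·Σcov = 9.85 + 2 × 4.641 = 19.132
α = (7/6)·(1 − 9.85/19.132) = 0.57

coefficient alpha = 0.57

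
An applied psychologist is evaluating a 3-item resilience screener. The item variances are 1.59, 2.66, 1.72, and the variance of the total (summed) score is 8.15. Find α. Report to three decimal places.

Σσᵢ² = 1.59 + 2.66 + 1.72 = 5.97
α = (k/(k−1))·(1 − Σσᵢ²/σ²_total) = (3/2)·(1 − 5.97/8.15) = 0.401

α = 0.401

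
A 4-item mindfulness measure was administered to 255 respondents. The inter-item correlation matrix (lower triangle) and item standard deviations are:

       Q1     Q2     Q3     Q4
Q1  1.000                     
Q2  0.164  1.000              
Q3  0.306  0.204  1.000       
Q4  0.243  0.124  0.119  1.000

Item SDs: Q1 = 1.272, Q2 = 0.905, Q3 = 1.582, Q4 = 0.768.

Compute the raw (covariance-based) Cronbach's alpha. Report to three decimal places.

Σσ²ᵢ = 1.272² + 0.905² + 1.582² + 0.768² = 5.5296
Covariances σ_ij = r_ij · s_i · s_j:
  σ(Q1,Q2) = 0.164 × 1.272 × 0.905 = 0.1888
  σ(Q1,Q3) = 0.306 × 1.272 × 1.582 = 0.6158
  σ(Q1,Q4) = 0.243 × 1.272 × 0.768 = 0.2374
  σ(Q2,Q3) = 0.204 × 0.905 × 1.582 = 0.2921
  σ(Q2,Q4) = 0.124 × 0.905 × 0.768 = 0.0862
  σ(Q3,Q4) = 0.119 × 1.582 × 0.768 = 0.1446
σ²_T = Σσ²ᵢ + 2·Σσ_ij = 5.5296 + 2 × 1.5649 = 8.6594
α = (4/3)·(1 − 5.5296/8.6594) = 0.482

α = 0.482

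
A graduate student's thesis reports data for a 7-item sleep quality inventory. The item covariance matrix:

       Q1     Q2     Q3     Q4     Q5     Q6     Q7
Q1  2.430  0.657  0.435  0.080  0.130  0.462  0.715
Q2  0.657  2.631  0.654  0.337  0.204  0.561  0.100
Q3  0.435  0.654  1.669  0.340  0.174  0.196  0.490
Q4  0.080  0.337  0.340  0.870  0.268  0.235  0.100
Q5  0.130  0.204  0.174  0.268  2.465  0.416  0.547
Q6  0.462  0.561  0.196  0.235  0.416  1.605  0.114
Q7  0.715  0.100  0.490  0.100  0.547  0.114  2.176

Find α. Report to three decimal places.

α = 0.595

sum of item variances = 2.430 + 2.631 + 1.669 + 0.870 + 2.465 + 1.605 + 2.176 = 13.846
Σ_{i<j} σ_ij = 7.215
total variance = 13.846 + 2 × 7.215 = 28.276
α = (k/(k−1))·(1 − sum of item variances/total variance) = (7/6)·(1 − 13.846/28.276) = 0.595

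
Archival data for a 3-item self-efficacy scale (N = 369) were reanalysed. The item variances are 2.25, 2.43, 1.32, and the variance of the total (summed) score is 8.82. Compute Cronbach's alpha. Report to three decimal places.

Cronbach's alpha = 0.480

Σσ²ᵢ = 2.25 + 2.43 + 1.32 = 6.00
α = (k/(k−1))·(1 − Σσ²ᵢ/σ²_total) = (3/2)·(1 − 6.00/8.82) = 0.480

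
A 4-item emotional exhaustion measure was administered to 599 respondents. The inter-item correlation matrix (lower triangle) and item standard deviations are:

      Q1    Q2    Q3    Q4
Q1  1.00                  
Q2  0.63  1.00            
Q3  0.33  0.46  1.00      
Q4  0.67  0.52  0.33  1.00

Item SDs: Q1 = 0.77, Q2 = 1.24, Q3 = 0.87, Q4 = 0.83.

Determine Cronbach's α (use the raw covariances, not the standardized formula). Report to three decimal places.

α = 0.780

Σσ²ᵢ = 0.77² + 1.24² + 0.87² + 0.83² = 3.5763
Covariances σ_ij = r_ij · s_i · s_j:
  σ(Q1,Q2) = 0.63 × 0.77 × 1.24 = 0.6015
  σ(Q1,Q3) = 0.33 × 0.77 × 0.87 = 0.2211
  σ(Q1,Q4) = 0.67 × 0.77 × 0.83 = 0.4282
  σ(Q2,Q3) = 0.46 × 1.24 × 0.87 = 0.4962
  σ(Q2,Q4) = 0.52 × 1.24 × 0.83 = 0.5352
  σ(Q3,Q4) = 0.33 × 0.87 × 0.83 = 0.2383
σ²_T = Σσ²ᵢ + 2·Σσ_ij = 3.5763 + 2 × 2.5205 = 8.6173
α = (4/3)·(1 − 3.5763/8.6173) = 0.780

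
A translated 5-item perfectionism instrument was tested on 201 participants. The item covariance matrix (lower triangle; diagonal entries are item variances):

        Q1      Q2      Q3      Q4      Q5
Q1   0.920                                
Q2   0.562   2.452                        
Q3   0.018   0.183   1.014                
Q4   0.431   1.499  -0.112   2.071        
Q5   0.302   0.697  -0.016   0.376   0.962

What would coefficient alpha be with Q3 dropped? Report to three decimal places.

Remaining items: Q1, Q2, Q4, Q5 (k = 4).
Σσᵢ² = 0.920 + 2.452 + 2.071 + 0.962 = 6.405
total variance = 6.405 + 2 × 3.867 = 14.139
α (item deleted) = (4/3)·(1 − 6.405/14.139) = 0.729

α = 0.729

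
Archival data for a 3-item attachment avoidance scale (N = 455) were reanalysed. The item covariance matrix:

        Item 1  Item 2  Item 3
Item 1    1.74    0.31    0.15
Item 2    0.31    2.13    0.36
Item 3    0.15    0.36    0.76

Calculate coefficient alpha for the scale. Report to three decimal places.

Σσᵢ² = 1.74 + 2.13 + 0.76 = 4.63
Sum of off-diagonal covariances = 0.82
Var(T) = 4.63 + 2 × 0.82 = 6.27
α = (k/(k−1))·(1 − Σσᵢ²/Var(T)) = (3/2)·(1 − 4.63/6.27) = 0.392

coefficient alpha = 0.392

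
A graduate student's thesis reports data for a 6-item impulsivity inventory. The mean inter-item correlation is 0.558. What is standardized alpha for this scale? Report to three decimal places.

standardized alpha = 0.883

Standardized α = k·r̄ / (1 + (k−1)·r̄) = 6 × 0.558 / (1 + 5 × 0.558)
  = 3.3480 / 3.7900 = 0.883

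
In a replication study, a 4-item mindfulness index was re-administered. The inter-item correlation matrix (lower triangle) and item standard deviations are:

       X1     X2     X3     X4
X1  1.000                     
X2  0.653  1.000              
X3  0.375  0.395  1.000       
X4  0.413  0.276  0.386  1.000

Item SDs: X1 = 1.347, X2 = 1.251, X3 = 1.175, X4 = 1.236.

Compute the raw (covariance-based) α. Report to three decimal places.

α = 0.742

Σσ²ᵢ = 1.347² + 1.251² + 1.175² + 1.236² = 6.2877
Covariances σ_ij = r_ij · s_i · s_j:
  σ(X1,X2) = 0.653 × 1.347 × 1.251 = 1.1004
  σ(X1,X3) = 0.375 × 1.347 × 1.175 = 0.5935
  σ(X1,X4) = 0.413 × 1.347 × 1.236 = 0.6876
  σ(X2,X3) = 0.395 × 1.251 × 1.175 = 0.5806
  σ(X2,X4) = 0.276 × 1.251 × 1.236 = 0.4268
  σ(X3,X4) = 0.386 × 1.175 × 1.236 = 0.5606
σ²_T = Σσ²ᵢ + 2·Σσ_ij = 6.2877 + 2 × 3.9495 = 14.1867
α = (4/3)·(1 − 6.2877/14.1867) = 0.742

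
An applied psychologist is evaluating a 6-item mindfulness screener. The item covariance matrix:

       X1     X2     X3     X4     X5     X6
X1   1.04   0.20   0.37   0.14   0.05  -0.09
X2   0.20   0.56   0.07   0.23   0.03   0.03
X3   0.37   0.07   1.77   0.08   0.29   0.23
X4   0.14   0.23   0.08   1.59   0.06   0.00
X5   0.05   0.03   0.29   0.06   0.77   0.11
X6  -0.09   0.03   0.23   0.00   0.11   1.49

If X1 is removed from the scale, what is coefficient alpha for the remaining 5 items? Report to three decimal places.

α = 0.335

Remaining items: X2, X3, X4, X5, X6 (k = 5).
sum of item variances = 0.56 + 1.77 + 1.59 + 0.77 + 1.49 = 6.18
total variance = 6.18 + 2 × 1.13 = 8.44
α (item deleted) = (5/4)·(1 − 6.18/8.44) = 0.335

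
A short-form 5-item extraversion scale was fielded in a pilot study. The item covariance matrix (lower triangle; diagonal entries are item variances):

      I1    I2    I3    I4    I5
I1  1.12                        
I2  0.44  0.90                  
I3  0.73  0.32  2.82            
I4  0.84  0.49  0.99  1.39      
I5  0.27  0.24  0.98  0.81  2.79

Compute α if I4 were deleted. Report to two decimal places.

Remaining items: I1, I2, I3, I5 (k = 4).
sum of item variances = 1.12 + 0.90 + 2.82 + 2.79 = 7.63
total variance = 7.63 + 2 × 2.98 = 13.59
α (item deleted) = (4/3)·(1 − 7.63/13.59) = 0.58

α = 0.58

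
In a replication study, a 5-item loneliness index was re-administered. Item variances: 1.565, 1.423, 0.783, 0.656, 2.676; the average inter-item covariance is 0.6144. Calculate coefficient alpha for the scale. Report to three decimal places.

ΣVar(i) = 1.565 + 1.423 + 0.783 + 0.656 + 2.676 = 7.103
Sum of the 10 distinct covariances = 10 × 0.6144 = 6.1440
total variance = ΣVar(i) + 2·Σcov = 7.103 + 2 × 6.1440 = 19.3910
α = (5/4)·(1 − 7.103/19.3910) = 0.792

coefficient alpha = 0.792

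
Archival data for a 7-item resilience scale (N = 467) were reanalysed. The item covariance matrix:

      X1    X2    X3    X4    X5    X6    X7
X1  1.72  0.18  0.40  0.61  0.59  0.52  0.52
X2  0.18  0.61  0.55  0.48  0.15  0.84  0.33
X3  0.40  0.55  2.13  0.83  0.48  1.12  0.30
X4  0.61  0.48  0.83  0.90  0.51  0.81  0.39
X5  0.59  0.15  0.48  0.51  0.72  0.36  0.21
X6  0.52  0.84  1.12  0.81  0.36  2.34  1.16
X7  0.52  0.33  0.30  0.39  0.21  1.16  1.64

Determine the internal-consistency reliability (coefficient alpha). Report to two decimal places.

ΣVar(i) = 1.72 + 0.61 + 2.13 + 0.90 + 0.72 + 2.34 + 1.64 = 10.06
Σ_{i<j} σ_ij = 11.34
Var(T) = 10.06 + 2 × 11.34 = 32.74
α = (k/(k−1))·(1 − ΣVar(i)/Var(T)) = (7/6)·(1 − 10.06/32.74) = 0.81

coefficient alpha = 0.81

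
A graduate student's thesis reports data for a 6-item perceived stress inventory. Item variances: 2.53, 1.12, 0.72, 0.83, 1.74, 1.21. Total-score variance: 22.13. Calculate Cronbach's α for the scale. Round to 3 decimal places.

Cronbach's α = 0.758

ΣVar(i) = 2.53 + 1.12 + 0.72 + 0.83 + 1.74 + 1.21 = 8.15
α = (k/(k−1))·(1 − ΣVar(i)/Var(T)) = (6/5)·(1 − 8.15/22.13) = 0.758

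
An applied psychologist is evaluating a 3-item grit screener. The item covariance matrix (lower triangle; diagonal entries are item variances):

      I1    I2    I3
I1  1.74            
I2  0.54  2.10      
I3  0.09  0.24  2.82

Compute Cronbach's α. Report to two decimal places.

α = 0.31

Σσᵢ² = 1.74 + 2.10 + 2.82 = 6.66
Σ_{i<j} σ_ij = 0.87
σ²_total = 6.66 + 2 × 0.87 = 8.40
α = (k/(k−1))·(1 − Σσᵢ²/σ²_total) = (3/2)·(1 − 6.66/8.40) = 0.31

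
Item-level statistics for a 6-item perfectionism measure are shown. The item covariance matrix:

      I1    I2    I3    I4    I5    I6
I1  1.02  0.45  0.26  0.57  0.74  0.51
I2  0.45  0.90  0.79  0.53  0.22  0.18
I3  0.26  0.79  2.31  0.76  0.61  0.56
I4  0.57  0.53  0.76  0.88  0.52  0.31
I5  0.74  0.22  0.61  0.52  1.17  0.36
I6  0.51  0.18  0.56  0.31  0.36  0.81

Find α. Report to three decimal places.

Σσᵢ² = 1.02 + 0.90 + 2.31 + 0.88 + 1.17 + 0.81 = 7.09
Σ_{i<j} σ_ij = 7.37
Var(T) = 7.09 + 2 × 7.37 = 21.83
α = (k/(k−1))·(1 − Σσᵢ²/Var(T)) = (6/5)·(1 − 7.09/21.83) = 0.810

α = 0.810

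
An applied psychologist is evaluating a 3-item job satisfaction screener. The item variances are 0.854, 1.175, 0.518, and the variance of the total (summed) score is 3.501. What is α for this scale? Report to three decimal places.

sum of item variances = 0.854 + 1.175 + 0.518 = 2.547
α = (k/(k−1))·(1 − sum of item variances/Var(T)) = (3/2)·(1 − 2.547/3.501) = 0.409

α = 0.409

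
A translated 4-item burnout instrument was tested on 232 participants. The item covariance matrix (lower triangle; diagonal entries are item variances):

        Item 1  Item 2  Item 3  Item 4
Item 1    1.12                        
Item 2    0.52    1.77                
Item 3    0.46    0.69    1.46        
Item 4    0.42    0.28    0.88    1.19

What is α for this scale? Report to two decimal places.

α = 0.72

ΣVar(i) = 1.12 + 1.77 + 1.46 + 1.19 = 5.54
Sum of the distinct covariances = 3.25
total variance = 5.54 + 2 × 3.25 = 12.04
α = (k/(k−1))·(1 − ΣVar(i)/total variance) = (4/3)·(1 − 5.54/12.04) = 0.72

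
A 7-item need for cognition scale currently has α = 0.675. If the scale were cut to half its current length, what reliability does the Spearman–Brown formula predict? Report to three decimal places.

predicted reliability = 0.509

Length factor m = 1/2
α' = m·α / (1 − (1−m)·α)
   = 1/2 × 0.675 / (1 − (1 − 1/2) × 0.675)
   = 0.3375 / 0.6625 = 0.509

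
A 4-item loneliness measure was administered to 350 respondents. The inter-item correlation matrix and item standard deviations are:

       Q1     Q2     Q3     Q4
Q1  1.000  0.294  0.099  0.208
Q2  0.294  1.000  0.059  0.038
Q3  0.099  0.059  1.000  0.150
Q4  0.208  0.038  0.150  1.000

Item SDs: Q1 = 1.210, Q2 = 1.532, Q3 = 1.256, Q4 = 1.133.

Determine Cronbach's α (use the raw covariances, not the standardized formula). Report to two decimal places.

α = 0.39

Σσ²ᵢ = 1.210² + 1.532² + 1.256² + 1.133² = 6.6723
Covariances σ_ij = r_ij · s_i · s_j:
  σ(Q1,Q2) = 0.294 × 1.210 × 1.532 = 0.5450
  σ(Q1,Q3) = 0.099 × 1.210 × 1.256 = 0.1505
  σ(Q1,Q4) = 0.208 × 1.210 × 1.133 = 0.2852
  σ(Q2,Q3) = 0.059 × 1.532 × 1.256 = 0.1135
  σ(Q2,Q4) = 0.038 × 1.532 × 1.133 = 0.0660
  σ(Q3,Q4) = 0.150 × 1.256 × 1.133 = 0.2135
σ²_T = Σσ²ᵢ + 2·Σσ_ij = 6.6723 + 2 × 1.3737 = 9.4197
α = (4/3)·(1 − 6.6723/9.4197) = 0.39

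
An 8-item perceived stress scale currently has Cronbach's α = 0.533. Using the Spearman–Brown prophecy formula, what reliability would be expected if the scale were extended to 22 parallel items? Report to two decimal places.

predicted reliability = 0.76

Length factor m = 22/8 = 2.7500
α' = m·α / (1 + (m−1)·α)
   = 22/8 × 0.533 / (1 + (22/8 − 1) × 0.533)
   = 1.4658 / 1.9327 = 0.76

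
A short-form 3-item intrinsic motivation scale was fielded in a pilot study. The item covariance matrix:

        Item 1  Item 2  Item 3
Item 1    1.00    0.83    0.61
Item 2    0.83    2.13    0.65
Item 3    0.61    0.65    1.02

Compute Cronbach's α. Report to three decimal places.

Σσ²ᵢ = 1.00 + 2.13 + 1.02 = 4.15
Sum of the distinct covariances = 2.09
σ²_T = 4.15 + 2 × 2.09 = 8.33
α = (k/(k−1))·(1 − Σσ²ᵢ/σ²_T) = (3/2)·(1 − 4.15/8.33) = 0.753

Cronbach's α = 0.753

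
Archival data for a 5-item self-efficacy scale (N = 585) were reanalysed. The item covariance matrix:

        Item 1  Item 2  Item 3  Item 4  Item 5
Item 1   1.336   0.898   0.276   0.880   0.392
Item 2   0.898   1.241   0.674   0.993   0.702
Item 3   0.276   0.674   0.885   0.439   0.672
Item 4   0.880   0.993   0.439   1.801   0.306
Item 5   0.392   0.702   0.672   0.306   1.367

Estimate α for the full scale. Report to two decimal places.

α = 0.82

sum of item variances = 1.336 + 1.241 + 0.885 + 1.801 + 1.367 = 6.630
Σ_{i<j} σ_ij = 6.232
σ²_total = 6.630 + 2 × 6.232 = 19.094
α = (k/(k−1))·(1 − sum of item variances/σ²_total) = (5/4)·(1 − 6.630/19.094) = 0.82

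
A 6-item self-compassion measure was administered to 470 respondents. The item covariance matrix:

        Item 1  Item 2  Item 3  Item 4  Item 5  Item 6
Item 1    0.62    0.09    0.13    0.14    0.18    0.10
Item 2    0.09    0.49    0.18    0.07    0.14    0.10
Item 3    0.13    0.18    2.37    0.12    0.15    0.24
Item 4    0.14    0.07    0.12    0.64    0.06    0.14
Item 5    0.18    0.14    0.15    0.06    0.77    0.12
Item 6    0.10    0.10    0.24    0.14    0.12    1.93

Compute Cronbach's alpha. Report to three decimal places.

Cronbach's alpha = 0.438

Σσ²ᵢ = 0.62 + 0.49 + 2.37 + 0.64 + 0.77 + 1.93 = 6.82
Sum of the distinct covariances = 1.96
σ²_T = 6.82 + 2 × 1.96 = 10.74
α = (k/(k−1))·(1 − Σσ²ᵢ/σ²_T) = (6/5)·(1 − 6.82/10.74) = 0.438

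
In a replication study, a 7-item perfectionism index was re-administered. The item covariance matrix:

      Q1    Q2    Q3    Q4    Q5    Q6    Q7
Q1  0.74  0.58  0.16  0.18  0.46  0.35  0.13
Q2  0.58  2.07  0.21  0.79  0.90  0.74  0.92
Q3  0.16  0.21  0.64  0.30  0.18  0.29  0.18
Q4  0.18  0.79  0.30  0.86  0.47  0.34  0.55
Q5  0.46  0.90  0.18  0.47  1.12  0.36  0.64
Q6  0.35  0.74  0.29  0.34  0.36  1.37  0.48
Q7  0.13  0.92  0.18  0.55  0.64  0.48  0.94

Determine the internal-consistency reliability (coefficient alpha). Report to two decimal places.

ΣVar(i) = 0.74 + 2.07 + 0.64 + 0.86 + 1.12 + 1.37 + 0.94 = 7.74
Sum of off-diagonal covariances = 9.21
Var(T) = 7.74 + 2 × 9.21 = 26.16
α = (k/(k−1))·(1 − ΣVar(i)/Var(T)) = (7/6)·(1 − 7.74/26.16) = 0.82

α = 0.82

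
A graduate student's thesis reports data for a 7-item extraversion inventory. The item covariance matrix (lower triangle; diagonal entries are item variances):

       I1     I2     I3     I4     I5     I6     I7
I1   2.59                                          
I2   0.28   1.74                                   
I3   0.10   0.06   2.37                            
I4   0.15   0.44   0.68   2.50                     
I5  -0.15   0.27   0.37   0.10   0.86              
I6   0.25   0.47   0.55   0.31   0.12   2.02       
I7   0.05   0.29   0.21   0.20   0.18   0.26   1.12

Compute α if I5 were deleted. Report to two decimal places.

Remaining items: I1, I2, I3, I4, I6, I7 (k = 6).
sum of item variances = 2.59 + 1.74 + 2.37 + 2.50 + 2.02 + 1.12 = 12.34
total variance = 12.34 + 2 × 4.30 = 20.94
α (item deleted) = (6/5)·(1 − 12.34/20.94) = 0.49

α = 0.49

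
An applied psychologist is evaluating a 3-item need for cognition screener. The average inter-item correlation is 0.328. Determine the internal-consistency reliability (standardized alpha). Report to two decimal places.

Standardized α = k·r̄ / (1 + (k−1)·r̄) = 3 × 0.328 / (1 + 2 × 0.328)
  = 0.9840 / 1.6560 = 0.59

α = 0.59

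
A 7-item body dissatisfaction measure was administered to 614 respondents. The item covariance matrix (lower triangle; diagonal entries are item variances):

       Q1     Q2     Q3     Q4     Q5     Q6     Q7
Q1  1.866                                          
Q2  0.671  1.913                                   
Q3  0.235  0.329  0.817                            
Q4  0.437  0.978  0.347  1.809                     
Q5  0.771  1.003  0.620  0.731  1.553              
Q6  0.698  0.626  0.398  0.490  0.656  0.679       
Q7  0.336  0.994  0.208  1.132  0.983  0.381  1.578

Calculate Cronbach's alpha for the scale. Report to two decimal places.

α = 0.84

Σσ²ᵢ = 1.866 + 1.913 + 0.817 + 1.809 + 1.553 + 0.679 + 1.578 = 10.215
Σ_{i<j} σ_ij = 13.024
total variance = 10.215 + 2 × 13.024 = 36.263
α = (k/(k−1))·(1 − Σσ²ᵢ/total variance) = (7/6)·(1 − 10.215/36.263) = 0.84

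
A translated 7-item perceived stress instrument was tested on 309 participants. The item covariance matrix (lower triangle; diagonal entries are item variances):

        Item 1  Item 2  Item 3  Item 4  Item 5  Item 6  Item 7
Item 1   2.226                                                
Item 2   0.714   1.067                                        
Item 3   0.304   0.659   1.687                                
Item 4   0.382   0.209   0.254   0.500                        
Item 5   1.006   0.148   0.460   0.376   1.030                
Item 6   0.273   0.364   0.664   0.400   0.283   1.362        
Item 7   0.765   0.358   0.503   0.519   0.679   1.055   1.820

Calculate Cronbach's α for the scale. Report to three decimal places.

α = 0.795

sum of item variances = 2.226 + 1.067 + 1.687 + 0.500 + 1.030 + 1.362 + 1.820 = 9.692
Σ_{i<j} σ_ij = 10.375
σ²_total = 9.692 + 2 × 10.375 = 30.442
α = (k/(k−1))·(1 − sum of item variances/σ²_total) = (7/6)·(1 − 9.692/30.442) = 0.795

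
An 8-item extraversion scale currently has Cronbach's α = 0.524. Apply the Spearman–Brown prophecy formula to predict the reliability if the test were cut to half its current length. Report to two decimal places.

predicted reliability = 0.36

Length factor m = 1/2
α' = m·α / (1 − (1−m)·α)
   = 1/2 × 0.524 / (1 − (1 − 1/2) × 0.524)
   = 0.2620 / 0.7380 = 0.36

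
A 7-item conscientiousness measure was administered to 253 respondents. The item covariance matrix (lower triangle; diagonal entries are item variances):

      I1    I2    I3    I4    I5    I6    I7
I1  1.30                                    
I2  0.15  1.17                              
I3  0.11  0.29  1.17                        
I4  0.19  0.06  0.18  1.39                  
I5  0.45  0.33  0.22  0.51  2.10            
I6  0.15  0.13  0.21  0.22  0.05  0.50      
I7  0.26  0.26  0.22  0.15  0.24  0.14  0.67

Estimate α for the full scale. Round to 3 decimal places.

Σσ²ᵢ = 1.30 + 1.17 + 1.17 + 1.39 + 2.10 + 0.50 + 0.67 = 8.30
Sum of off-diagonal covariances = 4.52
σ²_total = 8.30 + 2 × 4.52 = 17.34
α = (k/(k−1))·(1 − Σσ²ᵢ/σ²_total) = (7/6)·(1 − 8.30/17.34) = 0.608

α = 0.608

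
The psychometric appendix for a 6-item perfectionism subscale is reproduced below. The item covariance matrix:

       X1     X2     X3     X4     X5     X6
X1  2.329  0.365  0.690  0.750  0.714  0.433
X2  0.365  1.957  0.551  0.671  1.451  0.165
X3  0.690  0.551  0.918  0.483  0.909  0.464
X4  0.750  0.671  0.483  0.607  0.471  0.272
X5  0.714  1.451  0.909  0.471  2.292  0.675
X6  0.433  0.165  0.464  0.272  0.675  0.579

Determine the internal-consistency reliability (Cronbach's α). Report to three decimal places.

Cronbach's α = 0.811

Σσᵢ² = 2.329 + 1.957 + 0.918 + 0.607 + 2.292 + 0.579 = 8.682
Sum of off-diagonal covariances = 9.064
σ²_T = 8.682 + 2 × 9.064 = 26.810
α = (k/(k−1))·(1 − Σσᵢ²/σ²_T) = (6/5)·(1 − 8.682/26.810) = 0.811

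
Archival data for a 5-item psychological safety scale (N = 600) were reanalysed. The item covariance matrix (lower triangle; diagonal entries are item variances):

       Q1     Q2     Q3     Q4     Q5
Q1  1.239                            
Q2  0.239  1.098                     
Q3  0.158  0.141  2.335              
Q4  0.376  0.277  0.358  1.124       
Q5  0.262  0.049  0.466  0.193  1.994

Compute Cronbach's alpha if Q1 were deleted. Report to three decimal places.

α = 0.416

Remaining items: Q2, Q3, Q4, Q5 (k = 4).
ΣVar(i) = 1.098 + 2.335 + 1.124 + 1.994 = 6.551
σ²_T = 6.551 + 2 × 1.484 = 9.519
α (item deleted) = (4/3)·(1 − 6.551/9.519) = 0.416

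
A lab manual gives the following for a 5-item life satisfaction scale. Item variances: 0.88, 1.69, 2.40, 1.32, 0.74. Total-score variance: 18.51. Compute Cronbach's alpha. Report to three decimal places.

ΣVar(i) = 0.88 + 1.69 + 2.40 + 1.32 + 0.74 = 7.03
α = (k/(k−1))·(1 − ΣVar(i)/total variance) = (5/4)·(1 − 7.03/18.51) = 0.775

α = 0.775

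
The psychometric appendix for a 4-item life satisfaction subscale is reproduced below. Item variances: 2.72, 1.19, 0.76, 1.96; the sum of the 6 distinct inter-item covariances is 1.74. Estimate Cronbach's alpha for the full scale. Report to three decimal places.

Σσᵢ² = 2.72 + 1.19 + 0.76 + 1.96 = 6.63
Sum of distinct covariances = 1.74
σ²_T = Σσᵢ² + 2·Σcov = 6.63 + 2 × 1.74 = 10.11
α = (4/3)·(1 − 6.63/10.11) = 0.459

Cronbach's alpha = 0.459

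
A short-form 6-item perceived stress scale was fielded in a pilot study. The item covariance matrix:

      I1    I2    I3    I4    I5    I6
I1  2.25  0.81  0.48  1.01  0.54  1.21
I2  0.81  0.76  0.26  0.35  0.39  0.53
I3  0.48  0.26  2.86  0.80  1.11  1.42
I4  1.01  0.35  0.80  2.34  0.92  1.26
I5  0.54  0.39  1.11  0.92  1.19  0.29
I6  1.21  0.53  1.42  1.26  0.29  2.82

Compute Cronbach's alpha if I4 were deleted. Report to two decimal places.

Remaining items: I1, I2, I3, I5, I6 (k = 5).
ΣVar(i) = 2.25 + 0.76 + 2.86 + 1.19 + 2.82 = 9.88
Var(T) = 9.88 + 2 × 7.04 = 23.96
α (item deleted) = (5/4)·(1 − 9.88/23.96) = 0.73

α = 0.73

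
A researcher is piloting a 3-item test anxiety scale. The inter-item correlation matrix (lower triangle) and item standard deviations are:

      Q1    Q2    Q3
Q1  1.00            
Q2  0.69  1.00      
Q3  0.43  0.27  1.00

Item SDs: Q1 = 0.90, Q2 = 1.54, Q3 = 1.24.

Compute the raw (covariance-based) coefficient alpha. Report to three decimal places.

Σσ²ᵢ = 0.90² + 1.54² + 1.24² = 4.7192
Covariances σ_ij = r_ij · s_i · s_j:
  σ(Q1,Q2) = 0.69 × 0.90 × 1.54 = 0.9563
  σ(Q1,Q3) = 0.43 × 0.90 × 1.24 = 0.4799
  σ(Q2,Q3) = 0.27 × 1.54 × 1.24 = 0.5156
σ²_T = Σσ²ᵢ + 2·Σσ_ij = 4.7192 + 2 × 1.9518 = 8.6228
α = (3/2)·(1 − 4.7192/8.6228) = 0.679

α = 0.679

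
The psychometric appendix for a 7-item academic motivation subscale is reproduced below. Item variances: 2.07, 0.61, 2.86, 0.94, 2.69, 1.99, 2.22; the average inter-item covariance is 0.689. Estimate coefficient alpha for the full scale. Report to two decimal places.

Σσ²ᵢ = 2.07 + 0.61 + 2.86 + 0.94 + 2.69 + 1.99 + 2.22 = 13.38
Sum of the 21 distinct covariances = 21 × 0.689 = 14.469
σ²_total = Σσ²ᵢ + 2·Σcov = 13.38 + 2 × 14.469 = 42.318
α = (7/6)·(1 − 13.38/42.318) = 0.80

coefficient alpha = 0.80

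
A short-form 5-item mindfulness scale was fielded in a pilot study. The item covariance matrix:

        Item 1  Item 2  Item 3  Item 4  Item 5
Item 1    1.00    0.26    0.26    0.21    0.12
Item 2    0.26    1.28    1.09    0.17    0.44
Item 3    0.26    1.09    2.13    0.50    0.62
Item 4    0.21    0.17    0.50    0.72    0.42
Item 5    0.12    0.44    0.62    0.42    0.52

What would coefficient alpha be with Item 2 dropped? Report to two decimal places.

Remaining items: Item 1, Item 3, Item 4, Item 5 (k = 4).
Σσᵢ² = 1.00 + 2.13 + 0.72 + 0.52 = 4.37
σ²_T = 4.37 + 2 × 2.13 = 8.63
α (item deleted) = (4/3)·(1 − 4.37/8.63) = 0.66

α = 0.66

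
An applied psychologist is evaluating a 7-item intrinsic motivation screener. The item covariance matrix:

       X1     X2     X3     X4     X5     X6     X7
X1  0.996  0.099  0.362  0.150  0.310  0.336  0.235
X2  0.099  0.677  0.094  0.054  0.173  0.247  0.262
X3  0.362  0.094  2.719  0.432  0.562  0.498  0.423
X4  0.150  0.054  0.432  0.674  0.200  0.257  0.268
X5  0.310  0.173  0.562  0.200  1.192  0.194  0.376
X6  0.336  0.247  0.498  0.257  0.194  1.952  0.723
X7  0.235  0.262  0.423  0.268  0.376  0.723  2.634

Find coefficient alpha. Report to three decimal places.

ΣVar(i) = 0.996 + 0.677 + 2.719 + 0.674 + 1.192 + 1.952 + 2.634 = 10.844
Sum of off-diagonal covariances = 6.255
σ²_T = 10.844 + 2 × 6.255 = 23.354
α = (k/(k−1))·(1 − ΣVar(i)/σ²_T) = (7/6)·(1 − 10.844/23.354) = 0.625

coefficient alpha = 0.625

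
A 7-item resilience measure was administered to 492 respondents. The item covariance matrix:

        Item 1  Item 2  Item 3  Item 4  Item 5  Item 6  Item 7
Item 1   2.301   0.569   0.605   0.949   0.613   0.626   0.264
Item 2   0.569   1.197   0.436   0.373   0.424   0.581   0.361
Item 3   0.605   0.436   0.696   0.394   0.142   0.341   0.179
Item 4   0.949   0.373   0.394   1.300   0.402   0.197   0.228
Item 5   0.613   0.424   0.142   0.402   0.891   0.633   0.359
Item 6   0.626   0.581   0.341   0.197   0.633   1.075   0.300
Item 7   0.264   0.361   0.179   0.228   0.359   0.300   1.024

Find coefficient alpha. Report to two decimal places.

sum of item variances = 2.301 + 1.197 + 0.696 + 1.300 + 0.891 + 1.075 + 1.024 = 8.484
Sum of off-diagonal covariances = 8.976
Var(T) = 8.484 + 2 × 8.976 = 26.436
α = (k/(k−1))·(1 − sum of item variances/Var(T)) = (7/6)·(1 − 8.484/26.436) = 0.79

coefficient alpha = 0.79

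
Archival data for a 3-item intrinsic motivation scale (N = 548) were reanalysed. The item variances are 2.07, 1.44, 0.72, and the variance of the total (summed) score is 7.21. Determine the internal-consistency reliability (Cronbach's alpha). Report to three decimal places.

Σσᵢ² = 2.07 + 1.44 + 0.72 = 4.23
α = (k/(k−1))·(1 − Σσᵢ²/Var(T)) = (3/2)·(1 − 4.23/7.21) = 0.620

α = 0.620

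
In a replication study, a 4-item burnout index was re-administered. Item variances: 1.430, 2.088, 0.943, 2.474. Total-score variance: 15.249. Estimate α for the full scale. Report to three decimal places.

α = 0.727

sum of item variances = 1.430 + 2.088 + 0.943 + 2.474 = 6.935
α = (k/(k−1))·(1 − sum of item variances/total variance) = (4/3)·(1 − 6.935/15.249) = 0.727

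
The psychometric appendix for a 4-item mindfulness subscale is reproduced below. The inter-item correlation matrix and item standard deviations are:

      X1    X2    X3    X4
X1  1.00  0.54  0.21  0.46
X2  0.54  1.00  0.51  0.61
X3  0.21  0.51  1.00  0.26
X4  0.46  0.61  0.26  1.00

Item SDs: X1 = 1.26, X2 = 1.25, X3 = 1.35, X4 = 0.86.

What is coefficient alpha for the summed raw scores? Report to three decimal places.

Σσ²ᵢ = 1.26² + 1.25² + 1.35² + 0.86² = 5.7122
Covariances σ_ij = r_ij · s_i · s_j:
  σ(X1,X2) = 0.54 × 1.26 × 1.25 = 0.8505
  σ(X1,X3) = 0.21 × 1.26 × 1.35 = 0.3572
  σ(X1,X4) = 0.46 × 1.26 × 0.86 = 0.4985
  σ(X2,X3) = 0.51 × 1.25 × 1.35 = 0.8606
  σ(X2,X4) = 0.61 × 1.25 × 0.86 = 0.6557
  σ(X3,X4) = 0.26 × 1.35 × 0.86 = 0.3019
σ²_T = Σσ²ᵢ + 2·Σσ_ij = 5.7122 + 2 × 3.5244 = 12.7610
α = (4/3)·(1 − 5.7122/12.7610) = 0.736

α = 0.736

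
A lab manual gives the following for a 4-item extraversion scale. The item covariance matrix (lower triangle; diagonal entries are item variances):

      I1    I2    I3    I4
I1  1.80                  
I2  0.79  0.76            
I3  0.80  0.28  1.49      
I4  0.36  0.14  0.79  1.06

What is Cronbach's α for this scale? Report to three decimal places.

sum of item variances = 1.80 + 0.76 + 1.49 + 1.06 = 5.11
Sum of off-diagonal covariances = 3.16
σ²_T = 5.11 + 2 × 3.16 = 11.43
α = (k/(k−1))·(1 − sum of item variances/σ²_T) = (4/3)·(1 − 5.11/11.43) = 0.737

α = 0.737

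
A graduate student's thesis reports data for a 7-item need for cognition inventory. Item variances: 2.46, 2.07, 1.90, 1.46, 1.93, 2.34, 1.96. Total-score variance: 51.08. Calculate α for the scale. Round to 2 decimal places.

ΣVar(i) = 2.46 + 2.07 + 1.90 + 1.46 + 1.93 + 2.34 + 1.96 = 14.12
α = (k/(k−1))·(1 − ΣVar(i)/σ²_T) = (7/6)·(1 − 14.12/51.08) = 0.84

α = 0.84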